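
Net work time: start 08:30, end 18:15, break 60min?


Total time = (18×60+15) - (8×60+30)
= 1095 - 510 = 585 min
Minus break: 585 - 60 = 525 min
= 8h 45m

8h 45m (525 minutes)


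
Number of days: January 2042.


31 days

Month: January (month 1)
January has 31 days


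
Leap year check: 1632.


Yes

Rules: divisible by 4 AND (not by 100 OR by 400)
1632 ÷ 4 = 408 exactly → divisible by 4
1632 ÷ 100 = 16 remainder 32 → not divisible by 100
Divisible by 4 but not by 100 → leap year


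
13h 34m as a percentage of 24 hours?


Total minutes: 13×60 + 34 = 814
Day = 24×60 = 1440 minutes
Fraction = 814/1440 ≈ 0.5653
As a percentage: 814/1440 × 100 ≈ 56.53%

0.5653 (56.53%)


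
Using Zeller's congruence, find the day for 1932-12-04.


Zeller's congruence:
q=4, m=12, k=32, j=19
h = (4 + ⌊13×13/5⌋ + 32 + ⌊32/4⌋ + ⌊19/4⌋ - 2×19) mod 7
= (4 + 33 + 32 + 8 + 4 - 38) mod 7
= 43 mod 7 = 1
h=1 → Sunday

Sunday


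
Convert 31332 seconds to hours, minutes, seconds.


Hours: 31332 ÷ 3600 = 8 remainder 2532
Minutes: 2532 ÷ 60 = 42 remainder 12
Seconds: 12

8h 42m 12s


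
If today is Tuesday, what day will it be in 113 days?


Start: Tuesday (index 1)
(1 + 113) mod 7
= 114 mod 7
= 2
Index 2 → Wednesday

Wednesday


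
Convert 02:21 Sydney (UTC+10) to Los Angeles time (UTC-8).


Time difference = UTC-8 - UTC+10 = -18 hours
New hour = (2 -18) mod 24
= -16 mod 24 = 8
Minutes unchanged → 08:21; -16 < 0 → previous day

08:21 (previous day)


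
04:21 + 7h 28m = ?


Start: 261 minutes from midnight
Add: 448 minutes
Total: 709 minutes
Hours: 709 ÷ 60 = 11 remainder 49

11:49


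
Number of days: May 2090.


31 days

Month: May (month 5)
May has 31 days


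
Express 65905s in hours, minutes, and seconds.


Hours: 65905 ÷ 3600 = 18 remainder 1105
Minutes: 1105 ÷ 60 = 18 remainder 25
Seconds: 25

18h 18m 25s


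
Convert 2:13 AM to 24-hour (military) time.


Input: 2:13 AM
AM hour stays: 2

02:13


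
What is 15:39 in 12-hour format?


3:39 PM

Hour: 15
15 - 12 = 3 → PM


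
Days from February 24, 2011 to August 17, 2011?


174 days

From February 24, 2011 to August 17, 2011
Rest of February 2011: 28 - 24 = 4
Full months: March 31, April 30, May 31, June 30, July 31
Days into August 2011: 17
Total = 4 + 31 + 30 + 31 + 30 + 31 + 17 = 174 days


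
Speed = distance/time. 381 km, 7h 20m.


52.0 km/h

Distance: 381 km
Time: 7h 20m = 440 min = 440/60 = 22/3 hours
Speed = 381 ÷ (22/3) = 381 × 3 / 22 = 1143/22 ≈ 52.0 km/h


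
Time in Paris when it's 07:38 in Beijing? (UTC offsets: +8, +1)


00:38

Time difference = UTC+1 - UTC+8 = -7 hours
New hour = (7 -7) mod 24
= 0 mod 24 = 0
Minutes unchanged → 00:38


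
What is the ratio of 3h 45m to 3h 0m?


Duration 1: 225 minutes
Duration 2: 180 minutes
Ratio = 225:180
GCD = 45
Simplified = 5:4
As a decimal: 5/4 = 1.25

5:4 (1.25)


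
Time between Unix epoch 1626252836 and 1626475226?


Difference = 1626475226 - 1626252836 = 222390 seconds
In hours: 222390 / 3600 ≈ 61.8
In days: 222390 / 86400 ≈ 2.57

222390 seconds (61.8 hours / 2.57 days)


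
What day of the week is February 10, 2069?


Sunday

Zeller's congruence:
q=10, m=14, k=68, j=20
h = (10 + ⌊13×15/5⌋ + 68 + ⌊68/4⌋ + ⌊20/4⌋ - 2×20) mod 7
= (10 + 39 + 68 + 17 + 5 - 40) mod 7
= 99 mod 7 = 1
h=1 → Sunday


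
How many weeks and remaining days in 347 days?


49 weeks 4 days

Weeks: 347 ÷ 7 = 49 remainder 4


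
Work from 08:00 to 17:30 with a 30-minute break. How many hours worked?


9h 0m (540 minutes)

Total time = (17×60+30) - (8×60+0)
= 1050 - 480 = 570 min
Minus break: 570 - 30 = 540 min
= 9h 0m


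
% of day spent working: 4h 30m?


Time: 270 minutes
Day: 1440 minutes
Percentage = (270/1440) × 100 ≈ 18.8%

18.8%


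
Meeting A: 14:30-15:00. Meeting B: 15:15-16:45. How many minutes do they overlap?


Meeting A: 870-900 (in minutes from midnight)
Meeting B: 915-1005
Overlap start = max(870, 915) = 915
Overlap end = min(900, 1005) = 900
Overlap = max(0, 900 - 915) = 0 min

0 minutes


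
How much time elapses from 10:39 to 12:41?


2h 2m

End time in minutes: 12×60 + 41 = 761
Start time in minutes: 10×60 + 39 = 639
Difference = 761 - 639 = 122 minutes
= 2 hours 2 minutes


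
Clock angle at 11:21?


Hour hand = 11×30 + 21×0.5 = 340.5°
Minute hand = 21×6 = 126°
Difference = |340.5 - 126| = 214.5°
Since > 180°: 360 - 214.5 = 145.5°

145.5°


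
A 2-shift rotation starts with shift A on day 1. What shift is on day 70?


Shift B

Shifts: A, B
Start: A (index 0)
Day 70: (0 + 70 - 1) mod 2
= 69 mod 2
= 1
Index 1 → shift B


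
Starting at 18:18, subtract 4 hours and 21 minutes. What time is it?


Start: 1098 minutes from midnight
Subtract: 261 minutes
Remaining: 1098 - 261 = 837
Hours: 13, Minutes: 57

13:57


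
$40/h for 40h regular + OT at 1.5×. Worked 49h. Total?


Regular: 40h × $40 = $1600.00
Overtime: 49 - 40 = 9h
OT pay: 9h × $40 × 1.5 = $540.00
Total = $1600.00 + $540.00 = $2140.00

$2140.00


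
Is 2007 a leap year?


Rules: divisible by 4 AND (not by 100 OR by 400)
2007 ÷ 4 = 501 remainder 3 → not divisible by 4
Not divisible by 4 → not a leap year

No


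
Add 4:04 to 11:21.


Start: 681 minutes from midnight
Add: 244 minutes
Total: 925 minutes
Hours: 925 ÷ 60 = 15 remainder 25

15:25


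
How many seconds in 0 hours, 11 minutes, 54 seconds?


714 seconds

Hours: 0 × 3600 = 0
Minutes: 11 × 60 = 660
Seconds: 54
Total = 0 + 660 + 54 = 714


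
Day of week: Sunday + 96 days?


Start: Sunday (index 6)
(6 + 96) mod 7
= 102 mod 7
= 4
Index 4 → Friday

Friday


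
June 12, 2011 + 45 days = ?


July 27, 2011

Start: June 12, 2011
Add 45 days
June 12 → July 1: 30 - 12 + 1 = 19 days (45 - 19 = 26 left)
July 1 + 26 = July 27, 2011


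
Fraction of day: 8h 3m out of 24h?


Total minutes: 8×60 + 3 = 483
Day = 24×60 = 1440 minutes
Fraction = 483/1440 ≈ 0.3354
As a percentage: 483/1440 × 100 ≈ 33.54%

0.3354 (33.54%)


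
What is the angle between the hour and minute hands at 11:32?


154.0°

Hour hand = 11×30 + 32×0.5 = 346.0°
Minute hand = 32×6 = 192°
Difference = |346.0 - 192| = 154.0°


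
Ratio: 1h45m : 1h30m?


7:6 (1.17)

Duration 1: 105 minutes
Duration 2: 90 minutes
Ratio = 105:90
GCD = 15
Simplified = 7:6
As a decimal: 7/6 ≈ 1.17


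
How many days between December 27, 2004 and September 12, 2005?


259 days

From December 27, 2004 to September 12, 2005
Rest of December 2004: 31 - 27 = 4
Full months: January 31, February 2005 28, March 31, April 30, May 31, June 30, July 31, August 31
Days into September 2005: 12
Total = 4 + 31 + 28 + 31 + 30 + 31 + 30 + 31 + 31 + 12 = 259 days


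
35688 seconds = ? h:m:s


9h 54m 48s

Hours: 35688 ÷ 3600 = 9 remainder 3288
Minutes: 3288 ÷ 60 = 54 remainder 48
Seconds: 48


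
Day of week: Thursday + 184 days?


Saturday

Start: Thursday (index 3)
(3 + 184) mod 7
= 187 mod 7
= 5
Index 5 → Saturday


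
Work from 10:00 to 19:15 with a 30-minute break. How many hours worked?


8h 45m (525 minutes)

Total time = (19×60+15) - (10×60+0)
= 1155 - 600 = 555 min
Minus break: 555 - 30 = 525 min
= 8h 45m


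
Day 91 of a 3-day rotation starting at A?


Shift A

Shifts: A, B, C
Start: A (index 0)
Day 91: (0 + 91 - 1) mod 3
= 90 mod 3
= 0
Index 0 → shift A


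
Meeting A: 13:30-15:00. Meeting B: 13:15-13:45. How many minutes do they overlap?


15 minutes

Meeting A: 810-900 (in minutes from midnight)
Meeting B: 795-825
Overlap start = max(810, 795) = 810
Overlap end = min(900, 825) = 825
Overlap = max(0, 825 - 810) = 15 min


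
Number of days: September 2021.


Month: September (month 9)
September has 30 days

30 days


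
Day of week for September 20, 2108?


Zeller's congruence:
q=20, m=9, k=8, j=21
h = (20 + ⌊13×10/5⌋ + 8 + ⌊8/4⌋ + ⌊21/4⌋ - 2×21) mod 7
= (20 + 26 + 8 + 2 + 5 - 42) mod 7
= 19 mod 7 = 5
h=5 → Thursday

Thursday


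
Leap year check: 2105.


No

Rules: divisible by 4 AND (not by 100 OR by 400)
2105 ÷ 4 = 526 remainder 1 → not divisible by 4
Not divisible by 4 → not a leap year


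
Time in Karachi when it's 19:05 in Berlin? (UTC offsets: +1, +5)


Time difference = UTC+5 - UTC+1 = +4 hours
New hour = (19 + 4) mod 24
= 23 mod 24 = 23
Minutes unchanged → 23:05

23:05


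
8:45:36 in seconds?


31536 seconds

Hours: 8 × 3600 = 28800
Minutes: 45 × 60 = 2700
Seconds: 36
Total = 28800 + 2700 + 36 = 31536


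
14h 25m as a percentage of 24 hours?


Total minutes: 14×60 + 25 = 865
Day = 24×60 = 1440 minutes
Fraction = 865/1440 ≈ 0.6007
As a percentage: 865/1440 × 100 ≈ 60.07%

0.6007 (60.07%)


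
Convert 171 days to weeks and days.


Weeks: 171 ÷ 7 = 24 remainder 3

24 weeks 3 days


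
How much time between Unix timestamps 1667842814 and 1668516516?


673702 seconds (187.1 hours / 7.80 days)

Difference = 1668516516 - 1667842814 = 673702 seconds
In hours: 673702 / 3600 ≈ 187.1
In days: 673702 / 86400 ≈ 7.80


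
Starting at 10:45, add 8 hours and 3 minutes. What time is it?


Start: 645 minutes from midnight
Add: 483 minutes
Total: 1128 minutes
Hours: 1128 ÷ 60 = 18 remainder 48

18:48


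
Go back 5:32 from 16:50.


Start: 1010 minutes from midnight
Subtract: 332 minutes
Remaining: 1010 - 332 = 678
Hours: 11, Minutes: 18

11:18


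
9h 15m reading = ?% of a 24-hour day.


Time: 555 minutes
Day: 1440 minutes
Percentage = (555/1440) × 100 ≈ 38.5%

38.5%


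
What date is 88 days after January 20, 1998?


April 18, 1998

Start: January 20, 1998
Add 88 days
January 20 → February 1: 31 - 20 + 1 = 12 days (88 - 12 = 76 left)
February 1 → March 1: 28 - 1 + 1 = 28 days (76 - 28 = 48 left)
March 1 → April 1: 31 - 1 + 1 = 31 days (48 - 31 = 17 left)
April 1 + 17 = April 18, 1998


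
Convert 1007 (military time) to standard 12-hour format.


10:07 AM

Hour: 10
10 < 12 → AM


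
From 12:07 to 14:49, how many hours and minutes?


End time in minutes: 14×60 + 49 = 889
Start time in minutes: 12×60 + 7 = 727
Difference = 889 - 727 = 162 minutes
= 2 hours 42 minutes

2h 42m


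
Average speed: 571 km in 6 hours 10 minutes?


92.6 km/h

Distance: 571 km
Time: 6h 10m = 370 min = 370/60 = 37/6 hours
Speed = 571 ÷ (37/6) = 571 × 6 / 37 = 3426/37 ≈ 92.6 km/h


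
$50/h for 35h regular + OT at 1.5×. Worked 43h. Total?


Regular: 35h × $50 = $1750.00
Overtime: 43 - 35 = 8h
OT pay: 8h × $50 × 1.5 = $600.00
Total = $1750.00 + $600.00 = $2350.00

$2350.00


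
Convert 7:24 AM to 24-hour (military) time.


07:24

Input: 7:24 AM
AM hour stays: 7


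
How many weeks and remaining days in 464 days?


66 weeks 2 days

Weeks: 464 ÷ 7 = 66 remainder 2


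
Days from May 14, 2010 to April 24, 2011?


From May 14, 2010 to April 24, 2011
Rest of May 2010: 31 - 14 = 17
Full months: June 30, July 31, August 31, September 30, October 31, November 30, December 31, January 31, February 2011 28, March 31
Days into April 2011: 24
Total = 17 + 30 + 31 + 31 + 30 + 31 + 30 + 31 + 31 + 28 + 31 + 24 = 345 days

345 days


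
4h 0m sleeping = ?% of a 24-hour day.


16.7%

Time: 240 minutes
Day: 1440 minutes
Percentage = (240/1440) × 100 ≈ 16.7%


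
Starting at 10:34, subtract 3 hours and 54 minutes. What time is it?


06:40

Start: 634 minutes from midnight
Subtract: 234 minutes
Remaining: 634 - 234 = 400
Hours: 6, Minutes: 40


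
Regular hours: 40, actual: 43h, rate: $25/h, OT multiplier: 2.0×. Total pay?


$1150.00

Regular: 40h × $25 = $1000.00
Overtime: 43 - 40 = 3h
OT pay: 3h × $25 × 2.0 = $150.00
Total = $1000.00 + $150.00 = $1150.00


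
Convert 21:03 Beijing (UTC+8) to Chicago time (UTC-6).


07:03

Time difference = UTC-6 - UTC+8 = -14 hours
New hour = (21 -14) mod 24
= 7 mod 24 = 7
Minutes unchanged → 07:03


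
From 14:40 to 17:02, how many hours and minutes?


2h 22m

End time in minutes: 17×60 + 2 = 1022
Start time in minutes: 14×60 + 40 = 880
Difference = 1022 - 880 = 142 minutes
= 2 hours 22 minutes


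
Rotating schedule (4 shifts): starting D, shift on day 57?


Shifts: A, B, C, D
Start: D (index 3)
Day 57: (3 + 57 - 1) mod 4
= 59 mod 4
= 3
Index 3 → shift D

Shift D


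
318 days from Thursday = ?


Start: Thursday (index 3)
(3 + 318) mod 7
= 321 mod 7
= 6
Index 6 → Sunday

Sunday


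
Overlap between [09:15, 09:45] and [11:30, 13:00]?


0 minutes

Meeting A: 555-585 (in minutes from midnight)
Meeting B: 690-780
Overlap start = max(555, 690) = 690
Overlap end = min(585, 780) = 585
Overlap = max(0, 585 - 690) = 0 min


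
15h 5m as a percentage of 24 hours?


Total minutes: 15×60 + 5 = 905
Day = 24×60 = 1440 minutes
Fraction = 905/1440 ≈ 0.6285
As a percentage: 905/1440 × 100 ≈ 62.85%

0.6285 (62.85%)


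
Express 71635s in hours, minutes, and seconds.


19h 53m 55s

Hours: 71635 ÷ 3600 = 19 remainder 3235
Minutes: 3235 ÷ 60 = 53 remainder 55
Seconds: 55


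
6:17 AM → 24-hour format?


06:17

Input: 6:17 AM
AM hour stays: 6


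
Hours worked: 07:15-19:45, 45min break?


Total time = (19×60+45) - (7×60+15)
= 1185 - 435 = 750 min
Minus break: 750 - 45 = 705 min
= 11h 45m

11h 45m (705 minutes)


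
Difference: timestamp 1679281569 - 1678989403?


292166 seconds (81.2 hours / 3.38 days)

Difference = 1679281569 - 1678989403 = 292166 seconds
In hours: 292166 / 3600 ≈ 81.2
In days: 292166 / 86400 ≈ 3.38


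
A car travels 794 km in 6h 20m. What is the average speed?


Distance: 794 km
Time: 6h 20m = 380 min = 380/60 = 19/3 hours
Speed = 794 ÷ (19/3) = 794 × 3 / 19 = 2382/19 ≈ 125.4 km/h

125.4 km/h


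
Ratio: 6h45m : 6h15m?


Duration 1: 405 minutes
Duration 2: 375 minutes
Ratio = 405:375
GCD = 15
Simplified = 27:25
As a decimal: 27/25 = 1.08

27:25 (1.08)


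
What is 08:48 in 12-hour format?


8:48 AM

Hour: 8
8 < 12 → AM


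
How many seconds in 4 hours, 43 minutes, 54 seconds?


Hours: 4 × 3600 = 14400
Minutes: 43 × 60 = 2580
Seconds: 54
Total = 14400 + 2580 + 54 = 17034

17034 seconds


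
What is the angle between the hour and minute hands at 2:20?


Hour hand = 2×30 + 20×0.5 = 70.0°
Minute hand = 20×6 = 120°
Difference = |70.0 - 120| = 50.0°

50.0°


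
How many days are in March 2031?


Month: March (month 3)
March has 31 days

31 days


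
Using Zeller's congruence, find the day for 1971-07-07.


Wednesday

Zeller's congruence:
q=7, m=7, k=71, j=19
h = (7 + ⌊13×8/5⌋ + 71 + ⌊71/4⌋ + ⌊19/4⌋ - 2×19) mod 7
= (7 + 20 + 71 + 17 + 4 - 38) mod 7
= 81 mod 7 = 4
h=4 → Wednesday


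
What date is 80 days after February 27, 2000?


Start: February 27, 2000
Add 80 days
February 27 → March 1: 29 - 27 + 1 = 3 days (80 - 3 = 77 left)
March 1 → April 1: 31 - 1 + 1 = 31 days (77 - 31 = 46 left)
April 1 → May 1: 30 - 1 + 1 = 30 days (46 - 30 = 16 left)
May 1 + 16 = May 17, 2000

May 17, 2000


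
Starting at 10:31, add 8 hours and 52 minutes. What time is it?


Start: 631 minutes from midnight
Add: 532 minutes
Total: 1163 minutes
Hours: 1163 ÷ 60 = 19 remainder 23

19:23


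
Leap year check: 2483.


Rules: divisible by 4 AND (not by 100 OR by 400)
2483 ÷ 4 = 620 remainder 3 → not divisible by 4
Not divisible by 4 → not a leap year

No


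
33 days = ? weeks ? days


Weeks: 33 ÷ 7 = 4 remainder 5

4 weeks 5 days


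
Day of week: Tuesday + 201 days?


Start: Tuesday (index 1)
(1 + 201) mod 7
= 202 mod 7
= 6
Index 6 → Sunday

Sunday


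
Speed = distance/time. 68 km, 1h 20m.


51.0 km/h

Distance: 68 km
Time: 1h 20m = 80 min = 80/60 = 4/3 hours
Speed = 68 ÷ (4/3) = 68 × 3 / 4 = 204/4 = 51.0 km/h


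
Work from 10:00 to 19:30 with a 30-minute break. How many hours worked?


Total time = (19×60+30) - (10×60+0)
= 1170 - 600 = 570 min
Minus break: 570 - 30 = 540 min
= 9h 0m

9h 0m (540 minutes)


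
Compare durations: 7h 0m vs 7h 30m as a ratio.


14:15 (0.93)

Duration 1: 420 minutes
Duration 2: 450 minutes
Ratio = 420:450
GCD = 30
Simplified = 14:15
As a decimal: 14/15 ≈ 0.93


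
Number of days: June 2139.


Month: June (month 6)
June has 30 days

30 days


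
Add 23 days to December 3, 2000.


December 26, 2000

Start: December 3, 2000
Add 23 days
December 3 + 23 = December 26, 2000


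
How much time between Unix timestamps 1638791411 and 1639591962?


800551 seconds (222.4 hours / 9.27 days)

Difference = 1639591962 - 1638791411 = 800551 seconds
In hours: 800551 / 3600 ≈ 222.4
In days: 800551 / 86400 ≈ 9.27


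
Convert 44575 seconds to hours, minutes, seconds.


Hours: 44575 ÷ 3600 = 12 remainder 1375
Minutes: 1375 ÷ 60 = 22 remainder 55
Seconds: 55

12h 22m 55s


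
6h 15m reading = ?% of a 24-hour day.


26.0%

Time: 375 minutes
Day: 1440 minutes
Percentage = (375/1440) × 100 ≈ 26.0%


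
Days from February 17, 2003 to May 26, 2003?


98 days

From February 17, 2003 to May 26, 2003
Rest of February 2003: 28 - 17 = 11
Full months: March 31, April 30
Days into May 2003: 26
Total = 11 + 31 + 30 + 26 = 98 days


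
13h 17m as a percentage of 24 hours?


0.5535 (55.35%)

Total minutes: 13×60 + 17 = 797
Day = 24×60 = 1440 minutes
Fraction = 797/1440 ≈ 0.5535
As a percentage: 797/1440 × 100 ≈ 55.35%


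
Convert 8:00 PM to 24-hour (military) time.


20:00

Input: 8:00 PM
PM: 8 + 12 = 20


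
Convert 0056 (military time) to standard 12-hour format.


Hour: 0
0 → 12 AM (midnight)

12:56 AM


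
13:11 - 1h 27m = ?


11:44

Start: 791 minutes from midnight
Subtract: 87 minutes
Remaining: 791 - 87 = 704
Hours: 11, Minutes: 44


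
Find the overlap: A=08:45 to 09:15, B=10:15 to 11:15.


Meeting A: 525-555 (in minutes from midnight)
Meeting B: 615-675
Overlap start = max(525, 615) = 615
Overlap end = min(555, 675) = 555
Overlap = max(0, 555 - 615) = 0 min

0 minutes


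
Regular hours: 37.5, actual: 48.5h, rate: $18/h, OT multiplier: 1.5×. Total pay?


Regular: 37.5h × $18 = $675.00
Overtime: 48.5 - 37.5 = 11.0h
OT pay: 11.0h × $18 × 1.5 = $297.00
Total = $675.00 + $297.00 = $972.00

$972.00


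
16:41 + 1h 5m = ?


Start: 1001 minutes from midnight
Add: 65 minutes
Total: 1066 minutes
Hours: 1066 ÷ 60 = 17 remainder 46

17:46


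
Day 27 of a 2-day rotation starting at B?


Shift B

Shifts: A, B
Start: B (index 1)
Day 27: (1 + 27 - 1) mod 2
= 27 mod 2
= 1
Index 1 → shift B


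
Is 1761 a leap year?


Rules: divisible by 4 AND (not by 100 OR by 400)
1761 ÷ 4 = 440 remainder 1 → not divisible by 4
Not divisible by 4 → not a leap year

No


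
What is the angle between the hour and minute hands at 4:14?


43.0°

Hour hand = 4×30 + 14×0.5 = 127.0°
Minute hand = 14×6 = 84°
Difference = |127.0 - 84| = 43.0°


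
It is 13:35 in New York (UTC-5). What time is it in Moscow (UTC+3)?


Time difference = UTC+3 - UTC-5 = +8 hours
New hour = (13 + 8) mod 24
= 21 mod 24 = 21
Minutes unchanged → 21:35

21:35


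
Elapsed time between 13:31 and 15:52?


2h 21m

End time in minutes: 15×60 + 52 = 952
Start time in minutes: 13×60 + 31 = 811
Difference = 952 - 811 = 141 minutes
= 2 hours 21 minutes


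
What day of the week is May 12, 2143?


Sunday

Zeller's congruence:
q=12, m=5, k=43, j=21
h = (12 + ⌊13×6/5⌋ + 43 + ⌊43/4⌋ + ⌊21/4⌋ - 2×21) mod 7
= (12 + 15 + 43 + 10 + 5 - 42) mod 7
= 43 mod 7 = 1
h=1 → Sunday


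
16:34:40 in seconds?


59680 seconds

Hours: 16 × 3600 = 57600
Minutes: 34 × 60 = 2040
Seconds: 40
Total = 57600 + 2040 + 40 = 59680


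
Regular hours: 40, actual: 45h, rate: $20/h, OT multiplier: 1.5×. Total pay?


Regular: 40h × $20 = $800.00
Overtime: 45 - 40 = 5h
OT pay: 5h × $20 × 1.5 = $150.00
Total = $800.00 + $150.00 = $950.00

$950.00


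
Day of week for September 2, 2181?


Sunday

Zeller's congruence:
q=2, m=9, k=81, j=21
h = (2 + ⌊13×10/5⌋ + 81 + ⌊81/4⌋ + ⌊21/4⌋ - 2×21) mod 7
= (2 + 26 + 81 + 20 + 5 - 42) mod 7
= 92 mod 7 = 1
h=1 → Sunday


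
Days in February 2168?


29 days

Month: February (month 2)
February: 28 or 29 (leap year)
2168 leap year? Yes


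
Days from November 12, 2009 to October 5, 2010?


From November 12, 2009 to October 5, 2010
Rest of November 2009: 30 - 12 = 18
Full months: December 31, January 31, February 2010 28, March 31, April 30, May 31, June 30, July 31, August 31, September 30
Days into October 2010: 5
Total = 18 + 31 + 31 + 28 + 31 + 30 + 31 + 30 + 31 + 31 + 30 + 5 = 327 days

327 days


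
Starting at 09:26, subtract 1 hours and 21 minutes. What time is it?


08:05

Start: 566 minutes from midnight
Subtract: 81 minutes
Remaining: 566 - 81 = 485
Hours: 8, Minutes: 5


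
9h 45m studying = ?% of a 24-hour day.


40.6%

Time: 585 minutes
Day: 1440 minutes
Percentage = (585/1440) × 100 ≈ 40.6%


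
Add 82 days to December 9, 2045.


Start: December 9, 2045
Add 82 days
December 9 → January 1: 31 - 9 + 1 = 23 days (82 - 23 = 59 left)
January 1 → February 1: 31 - 1 + 1 = 31 days (59 - 31 = 28 left)
February 1 → March 1: 28 - 1 + 1 = 28 days (28 - 28 = 0 left)
Land exactly on March 1, 2046

March 1, 2046


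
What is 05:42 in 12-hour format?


Hour: 5
5 < 12 → AM

5:42 AM


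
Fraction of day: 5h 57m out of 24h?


0.2479 (24.79%)

Total minutes: 5×60 + 57 = 357
Day = 24×60 = 1440 minutes
Fraction = 357/1440 ≈ 0.2479
As a percentage: 357/1440 × 100 ≈ 24.79%


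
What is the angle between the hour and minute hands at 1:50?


115.0°

Hour hand = 1×30 + 50×0.5 = 55.0°
Minute hand = 50×6 = 300°
Difference = |55.0 - 300| = 245.0°
Since > 180°: 360 - 245.0 = 115.0°


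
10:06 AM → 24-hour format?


Input: 10:06 AM
AM hour stays: 10

10:06


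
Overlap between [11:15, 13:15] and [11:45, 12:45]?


60 minutes

Meeting A: 675-795 (in minutes from midnight)
Meeting B: 705-765
Overlap start = max(675, 705) = 705
Overlap end = min(795, 765) = 765
Overlap = max(0, 765 - 705) = 60 min


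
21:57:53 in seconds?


Hours: 21 × 3600 = 75600
Minutes: 57 × 60 = 3420
Seconds: 53
Total = 75600 + 3420 + 53 = 79073

79073 seconds


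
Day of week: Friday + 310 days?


Start: Friday (index 4)
(4 + 310) mod 7
= 314 mod 7
= 6
Index 6 → Sunday

Sunday


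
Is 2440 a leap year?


Yes

Rules: divisible by 4 AND (not by 100 OR by 400)
2440 ÷ 4 = 610 exactly → divisible by 4
2440 ÷ 100 = 24 remainder 40 → not divisible by 100
Divisible by 4 but not by 100 → leap year


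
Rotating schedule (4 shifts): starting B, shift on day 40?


Shift A

Shifts: A, B, C, D
Start: B (index 1)
Day 40: (1 + 40 - 1) mod 4
= 40 mod 4
= 0
Index 0 → shift A


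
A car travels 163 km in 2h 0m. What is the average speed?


81.5 km/h

Distance: 163 km
Time: 2 hours
Speed = 163 / 2 = 81.5 km/h


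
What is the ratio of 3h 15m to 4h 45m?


13:19 (0.68)

Duration 1: 195 minutes
Duration 2: 285 minutes
Ratio = 195:285
GCD = 15
Simplified = 13:19
As a decimal: 13/19 ≈ 0.68


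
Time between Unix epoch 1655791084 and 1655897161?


106077 seconds (29.5 hours / 1.23 days)

Difference = 1655897161 - 1655791084 = 106077 seconds
In hours: 106077 / 3600 ≈ 29.5
In days: 106077 / 86400 ≈ 1.23


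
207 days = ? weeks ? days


Weeks: 207 ÷ 7 = 29 remainder 4

29 weeks 4 days


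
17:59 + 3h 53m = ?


Start: 1079 minutes from midnight
Add: 233 minutes
Total: 1312 minutes
Hours: 1312 ÷ 60 = 21 remainder 52

21:52


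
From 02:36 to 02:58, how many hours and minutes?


0h 22m

End time in minutes: 2×60 + 58 = 178
Start time in minutes: 2×60 + 36 = 156
Difference = 178 - 156 = 22 minutes
= 0 hours 22 minutes


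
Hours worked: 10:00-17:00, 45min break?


6h 15m (375 minutes)

Total time = (17×60+0) - (10×60+0)
= 1020 - 600 = 420 min
Minus break: 420 - 45 = 375 min
= 6h 15m


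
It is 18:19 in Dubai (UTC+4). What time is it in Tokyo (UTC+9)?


Time difference = UTC+9 - UTC+4 = +5 hours
New hour = (18 + 5) mod 24
= 23 mod 24 = 23
Minutes unchanged → 23:19

23:19


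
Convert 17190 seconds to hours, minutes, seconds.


Hours: 17190 ÷ 3600 = 4 remainder 2790
Minutes: 2790 ÷ 60 = 46 remainder 30
Seconds: 30

4h 46m 30s


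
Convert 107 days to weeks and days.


Weeks: 107 ÷ 7 = 15 remainder 2

15 weeks 2 days


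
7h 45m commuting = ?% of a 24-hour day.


Time: 465 minutes
Day: 1440 minutes
Percentage = (465/1440) × 100 ≈ 32.3%

32.3%


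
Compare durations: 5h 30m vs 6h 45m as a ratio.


22:27 (0.81)

Duration 1: 330 minutes
Duration 2: 405 minutes
Ratio = 330:405
GCD = 15
Simplified = 22:27
As a decimal: 22/27 ≈ 0.81


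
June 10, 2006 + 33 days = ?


July 13, 2006

Start: June 10, 2006
Add 33 days
June 10 → July 1: 30 - 10 + 1 = 21 days (33 - 21 = 12 left)
July 1 + 12 = July 13, 2006


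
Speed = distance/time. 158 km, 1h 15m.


126.4 km/h

Distance: 158 km
Time: 1h 15m = 75 min = 75/60 = 5/4 hours
Speed = 158 ÷ (5/4) = 158 × 4 / 5 = 632/5 = 126.4 km/h


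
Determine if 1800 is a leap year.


No

Rules: divisible by 4 AND (not by 100 OR by 400)
1800 ÷ 4 = 450 exactly → divisible by 4
1800 ÷ 100 = 18 exactly → divisible by 100
1800 ÷ 400 = 4 remainder 200 → not divisible by 400
Divisible by 100 but not by 400 → not a leap year


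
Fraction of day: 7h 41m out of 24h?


Total minutes: 7×60 + 41 = 461
Day = 24×60 = 1440 minutes
Fraction = 461/1440 ≈ 0.3201
As a percentage: 461/1440 × 100 ≈ 32.01%

0.3201 (32.01%)


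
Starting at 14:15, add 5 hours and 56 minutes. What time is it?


20:11

Start: 855 minutes from midnight
Add: 356 minutes
Total: 1211 minutes
Hours: 1211 ÷ 60 = 20 remainder 11


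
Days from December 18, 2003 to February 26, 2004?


From December 18, 2003 to February 26, 2004
Rest of December 2003: 31 - 18 = 13
Full months: January 31
Days into February 2004: 26
Total = 13 + 31 + 26 = 70 days

70 days


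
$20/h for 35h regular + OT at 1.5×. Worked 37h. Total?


Regular: 35h × $20 = $700.00
Overtime: 37 - 35 = 2h
OT pay: 2h × $20 × 1.5 = $60.00
Total = $700.00 + $60.00 = $760.00

$760.00


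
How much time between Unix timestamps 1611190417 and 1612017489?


827072 seconds (229.7 hours / 9.57 days)

Difference = 1612017489 - 1611190417 = 827072 seconds
In hours: 827072 / 3600 ≈ 229.7
In days: 827072 / 86400 ≈ 9.57


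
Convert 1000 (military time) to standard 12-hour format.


Hour: 10
10 < 12 → AM

10:00 AM


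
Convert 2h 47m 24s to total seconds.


10044 seconds

Hours: 2 × 3600 = 7200
Minutes: 47 × 60 = 2820
Seconds: 24
Total = 7200 + 2820 + 24 = 10044


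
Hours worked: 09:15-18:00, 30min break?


8h 15m (495 minutes)

Total time = (18×60+0) - (9×60+15)
= 1080 - 555 = 525 min
Minus break: 525 - 30 = 495 min
= 8h 15m


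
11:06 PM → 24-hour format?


Input: 11:06 PM
PM: 11 + 12 = 23

23:06


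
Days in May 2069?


Month: May (month 5)
May has 31 days

31 days


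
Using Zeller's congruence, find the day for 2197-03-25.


Zeller's congruence:
q=25, m=3, k=97, j=21
h = (25 + ⌊13×4/5⌋ + 97 + ⌊97/4⌋ + ⌊21/4⌋ - 2×21) mod 7
= (25 + 10 + 97 + 24 + 5 - 42) mod 7
= 119 mod 7 = 0
h=0 → Saturday

Saturday


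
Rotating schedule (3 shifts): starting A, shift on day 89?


Shift B

Shifts: A, B, C
Start: A (index 0)
Day 89: (0 + 89 - 1) mod 3
= 88 mod 3
= 1
Index 1 → shift B


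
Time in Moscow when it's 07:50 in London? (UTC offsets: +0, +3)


Time difference = UTC+3 - UTC+0 = +3 hours
New hour = (7 + 3) mod 24
= 10 mod 24 = 10
Minutes unchanged → 10:50

10:50


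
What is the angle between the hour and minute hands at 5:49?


119.5°

Hour hand = 5×30 + 49×0.5 = 174.5°
Minute hand = 49×6 = 294°
Difference = |174.5 - 294| = 119.5°


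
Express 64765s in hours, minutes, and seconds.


Hours: 64765 ÷ 3600 = 17 remainder 3565
Minutes: 3565 ÷ 60 = 59 remainder 25
Seconds: 25

17h 59m 25s


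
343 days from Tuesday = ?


Tuesday

Start: Tuesday (index 1)
(1 + 343) mod 7
= 344 mod 7
= 1
Index 1 → Tuesday


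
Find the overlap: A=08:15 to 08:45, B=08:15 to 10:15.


30 minutes

Meeting A: 495-525 (in minutes from midnight)
Meeting B: 495-615
Overlap start = max(495, 495) = 495
Overlap end = min(525, 615) = 525
Overlap = max(0, 525 - 495) = 30 min


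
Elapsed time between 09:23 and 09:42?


0h 19m

End time in minutes: 9×60 + 42 = 582
Start time in minutes: 9×60 + 23 = 563
Difference = 582 - 563 = 19 minutes
= 0 hours 19 minutes


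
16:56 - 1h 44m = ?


15:12

Start: 1016 minutes from midnight
Subtract: 104 minutes
Remaining: 1016 - 104 = 912
Hours: 15, Minutes: 12


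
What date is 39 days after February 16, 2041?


March 27, 2041

Start: February 16, 2041
Add 39 days
February 16 → March 1: 28 - 16 + 1 = 13 days (39 - 13 = 26 left)
March 1 + 26 = March 27, 2041


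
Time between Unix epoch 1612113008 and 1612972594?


859586 seconds (238.8 hours / 9.95 days)

Difference = 1612972594 - 1612113008 = 859586 seconds
In hours: 859586 / 3600 ≈ 238.8
In days: 859586 / 86400 ≈ 9.95


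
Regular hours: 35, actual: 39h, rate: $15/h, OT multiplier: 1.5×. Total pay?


$615.00

Regular: 35h × $15 = $525.00
Overtime: 39 - 35 = 4h
OT pay: 4h × $15 × 1.5 = $90.00
Total = $525.00 + $90.00 = $615.00


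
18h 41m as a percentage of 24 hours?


0.7785 (77.85%)

Total minutes: 18×60 + 41 = 1121
Day = 24×60 = 1440 minutes
Fraction = 1121/1440 ≈ 0.7785
As a percentage: 1121/1440 × 100 ≈ 77.85%


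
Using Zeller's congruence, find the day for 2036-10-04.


Zeller's congruence:
q=4, m=10, k=36, j=20
h = (4 + ⌊13×11/5⌋ + 36 + ⌊36/4⌋ + ⌊20/4⌋ - 2×20) mod 7
= (4 + 28 + 36 + 9 + 5 - 40) mod 7
= 42 mod 7 = 0
h=0 → Saturday

Saturday


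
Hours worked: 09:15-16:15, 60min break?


6h 0m (360 minutes)

Total time = (16×60+15) - (9×60+15)
= 975 - 555 = 420 min
Minus break: 420 - 60 = 360 min
= 6h 0m


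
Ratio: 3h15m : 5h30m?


Duration 1: 195 minutes
Duration 2: 330 minutes
Ratio = 195:330
GCD = 15
Simplified = 13:22
As a decimal: 13/22 ≈ 0.59

13:22 (0.59)


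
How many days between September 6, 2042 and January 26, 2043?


142 days

From September 6, 2042 to January 26, 2043
Rest of September 2042: 30 - 6 = 24
Full months: October 31, November 30, December 31
Days into January 2043: 26
Total = 24 + 31 + 30 + 31 + 26 = 142 days


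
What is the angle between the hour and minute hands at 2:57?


Hour hand = 2×30 + 57×0.5 = 88.5°
Minute hand = 57×6 = 342°
Difference = |88.5 - 342| = 253.5°
Since > 180°: 360 - 253.5 = 106.5°

106.5°


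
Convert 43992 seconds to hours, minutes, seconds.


Hours: 43992 ÷ 3600 = 12 remainder 792
Minutes: 792 ÷ 60 = 13 remainder 12
Seconds: 12

12h 13m 12s


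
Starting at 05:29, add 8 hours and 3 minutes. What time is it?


Start: 329 minutes from midnight
Add: 483 minutes
Total: 812 minutes
Hours: 812 ÷ 60 = 13 remainder 32

13:32


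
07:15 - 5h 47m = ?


Start: 435 minutes from midnight
Subtract: 347 minutes
Remaining: 435 - 347 = 88
Hours: 1, Minutes: 28

01:28


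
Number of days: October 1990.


Month: October (month 10)
October has 31 days

31 days


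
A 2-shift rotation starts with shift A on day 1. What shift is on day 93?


Shifts: A, B
Start: A (index 0)
Day 93: (0 + 93 - 1) mod 2
= 92 mod 2
= 0
Index 0 → shift A

Shift A


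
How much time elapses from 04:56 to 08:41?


End time in minutes: 8×60 + 41 = 521
Start time in minutes: 4×60 + 56 = 296
Difference = 521 - 296 = 225 minutes
= 3 hours 45 minutes

3h 45m


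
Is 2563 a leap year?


Rules: divisible by 4 AND (not by 100 OR by 400)
2563 ÷ 4 = 640 remainder 3 → not divisible by 4
Not divisible by 4 → not a leap year

No


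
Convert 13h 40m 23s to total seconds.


49223 seconds

Hours: 13 × 3600 = 46800
Minutes: 40 × 60 = 2400
Seconds: 23
Total = 46800 + 2400 + 23 = 49223


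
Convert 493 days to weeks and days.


Weeks: 493 ÷ 7 = 70 remainder 3

70 weeks 3 days


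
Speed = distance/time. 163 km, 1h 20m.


Distance: 163 km
Time: 1h 20m = 80 min = 80/60 = 4/3 hours
Speed = 163 ÷ (4/3) = 163 × 3 / 4 = 489/4 ≈ 122.3 km/h

122.3 km/h


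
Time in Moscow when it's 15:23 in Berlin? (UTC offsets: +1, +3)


17:23

Time difference = UTC+3 - UTC+1 = +2 hours
New hour = (15 + 2) mod 24
= 17 mod 24 = 17
Minutes unchanged → 17:23


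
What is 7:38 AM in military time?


Input: 7:38 AM
AM hour stays: 7

07:38


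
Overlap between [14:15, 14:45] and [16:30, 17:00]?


0 minutes

Meeting A: 855-885 (in minutes from midnight)
Meeting B: 990-1020
Overlap start = max(855, 990) = 990
Overlap end = min(885, 1020) = 885
Overlap = max(0, 885 - 990) = 0 min


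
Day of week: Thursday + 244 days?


Start: Thursday (index 3)
(3 + 244) mod 7
= 247 mod 7
= 2
Index 2 → Wednesday

Wednesday


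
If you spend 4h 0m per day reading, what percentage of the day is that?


Time: 240 minutes
Day: 1440 minutes
Percentage = (240/1440) × 100 ≈ 16.7%

16.7%


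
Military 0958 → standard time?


9:58 AM

Hour: 9
9 < 12 → AM


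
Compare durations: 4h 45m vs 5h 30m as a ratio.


Duration 1: 285 minutes
Duration 2: 330 minutes
Ratio = 285:330
GCD = 15
Simplified = 19:22
As a decimal: 19/22 ≈ 0.86

19:22 (0.86)


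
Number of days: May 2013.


31 days

Month: May (month 5)
May has 31 days


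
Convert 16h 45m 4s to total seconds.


Hours: 16 × 3600 = 57600
Minutes: 45 × 60 = 2700
Seconds: 4
Total = 57600 + 2700 + 4 = 60304

60304 seconds


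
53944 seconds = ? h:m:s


14h 59m 4s

Hours: 53944 ÷ 3600 = 14 remainder 3544
Minutes: 3544 ÷ 60 = 59 remainder 4
Seconds: 4


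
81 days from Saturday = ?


Start: Saturday (index 5)
(5 + 81) mod 7
= 86 mod 7
= 2
Index 2 → Wednesday

Wednesday


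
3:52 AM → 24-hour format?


03:52

Input: 3:52 AM
AM hour stays: 3


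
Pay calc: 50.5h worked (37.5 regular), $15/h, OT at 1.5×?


Regular: 37.5h × $15 = $562.50
Overtime: 50.5 - 37.5 = 13.0h
OT pay: 13.0h × $15 × 1.5 = $292.50
Total = $562.50 + $292.50 = $855.00

$855.00


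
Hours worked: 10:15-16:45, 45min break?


Total time = (16×60+45) - (10×60+15)
= 1005 - 615 = 390 min
Minus break: 390 - 45 = 345 min
= 5h 45m

5h 45m (345 minutes)


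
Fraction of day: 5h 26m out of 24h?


0.2264 (22.64%)

Total minutes: 5×60 + 26 = 326
Day = 24×60 = 1440 minutes
Fraction = 326/1440 ≈ 0.2264
As a percentage: 326/1440 × 100 ≈ 22.64%


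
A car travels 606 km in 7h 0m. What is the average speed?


86.6 km/h

Distance: 606 km
Time: 7 hours
Speed = 606 / 7 ≈ 86.6 km/h


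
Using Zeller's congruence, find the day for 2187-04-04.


Wednesday

Zeller's congruence:
q=4, m=4, k=87, j=21
h = (4 + ⌊13×5/5⌋ + 87 + ⌊87/4⌋ + ⌊21/4⌋ - 2×21) mod 7
= (4 + 13 + 87 + 21 + 5 - 42) mod 7
= 88 mod 7 = 4
h=4 → Wednesday


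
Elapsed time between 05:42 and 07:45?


2h 3m

End time in minutes: 7×60 + 45 = 465
Start time in minutes: 5×60 + 42 = 342
Difference = 465 - 342 = 123 minutes
= 2 hours 3 minutes


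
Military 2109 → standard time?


9:09 PM

Hour: 21
21 - 12 = 9 → PM


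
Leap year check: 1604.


Rules: divisible by 4 AND (not by 100 OR by 400)
1604 ÷ 4 = 401 exactly → divisible by 4
1604 ÷ 100 = 16 remainder 4 → not divisible by 100
Divisible by 4 but not by 100 → leap year

Yes


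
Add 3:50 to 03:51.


Start: 231 minutes from midnight
Add: 230 minutes
Total: 461 minutes
Hours: 461 ÷ 60 = 7 remainder 41

07:41


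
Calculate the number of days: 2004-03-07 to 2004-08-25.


From March 7, 2004 to August 25, 2004
Rest of March 2004: 31 - 7 = 24
Full months: April 30, May 31, June 30, July 31
Days into August 2004: 25
Total = 24 + 30 + 31 + 30 + 31 + 25 = 171 days

171 days


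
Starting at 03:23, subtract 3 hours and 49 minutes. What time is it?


Start: 203 minutes from midnight
Subtract: 229 minutes
Remaining: 203 - 229 = -26
Negative → add 24×60 = 1414
Hours: 23, Minutes: 34

23:34


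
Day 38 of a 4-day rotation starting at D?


Shifts: A, B, C, D
Start: D (index 3)
Day 38: (3 + 38 - 1) mod 4
= 40 mod 4
= 0
Index 0 → shift A

Shift A


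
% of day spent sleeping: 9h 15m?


Time: 555 minutes
Day: 1440 minutes
Percentage = (555/1440) × 100 ≈ 38.5%

38.5%


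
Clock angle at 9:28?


Hour hand = 9×30 + 28×0.5 = 284.0°
Minute hand = 28×6 = 168°
Difference = |284.0 - 168| = 116.0°

116.0°


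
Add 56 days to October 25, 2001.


Start: October 25, 2001
Add 56 days
October 25 → November 1: 31 - 25 + 1 = 7 days (56 - 7 = 49 left)
November 1 → December 1: 30 - 1 + 1 = 30 days (49 - 30 = 19 left)
December 1 + 19 = December 20, 2001

December 20, 2001


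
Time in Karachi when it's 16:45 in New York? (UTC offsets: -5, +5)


02:45 (next day)

Time difference = UTC+5 - UTC-5 = +10 hours
New hour = (16 + 10) mod 24
= 26 mod 24 = 2
Minutes unchanged → 02:45; 26 ≥ 24 → next day


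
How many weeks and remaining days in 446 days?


Weeks: 446 ÷ 7 = 63 remainder 5

63 weeks 5 days


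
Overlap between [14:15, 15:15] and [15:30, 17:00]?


0 minutes

Meeting A: 855-915 (in minutes from midnight)
Meeting B: 930-1020
Overlap start = max(855, 930) = 930
Overlap end = min(915, 1020) = 915
Overlap = max(0, 915 - 930) = 0 min


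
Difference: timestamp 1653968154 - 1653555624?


412530 seconds (114.6 hours / 4.77 days)

Difference = 1653968154 - 1653555624 = 412530 seconds
In hours: 412530 / 3600 ≈ 114.6
In days: 412530 / 86400 ≈ 4.77


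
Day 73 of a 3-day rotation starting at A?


Shift A

Shifts: A, B, C
Start: A (index 0)
Day 73: (0 + 73 - 1) mod 3
= 72 mod 3
= 0
Index 0 → shift A


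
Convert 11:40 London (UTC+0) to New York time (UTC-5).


Time difference = UTC-5 - UTC+0 = -5 hours
New hour = (11 -5) mod 24
= 6 mod 24 = 6
Minutes unchanged → 06:40

06:40


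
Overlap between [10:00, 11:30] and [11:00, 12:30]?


Meeting A: 600-690 (in minutes from midnight)
Meeting B: 660-750
Overlap start = max(600, 660) = 660
Overlap end = min(690, 750) = 690
Overlap = max(0, 690 - 660) = 30 min

30 minutes


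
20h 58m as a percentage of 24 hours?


0.8736 (87.36%)

Total minutes: 20×60 + 58 = 1258
Day = 24×60 = 1440 minutes
Fraction = 1258/1440 ≈ 0.8736
As a percentage: 1258/1440 × 100 ≈ 87.36%


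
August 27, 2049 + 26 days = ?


September 22, 2049

Start: August 27, 2049
Add 26 days
August 27 → September 1: 31 - 27 + 1 = 5 days (26 - 5 = 21 left)
September 1 + 21 = September 22, 2049


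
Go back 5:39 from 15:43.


10:04

Start: 943 minutes from midnight
Subtract: 339 minutes
Remaining: 943 - 339 = 604
Hours: 10, Minutes: 4


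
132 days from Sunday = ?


Start: Sunday (index 6)
(6 + 132) mod 7
= 138 mod 7
= 5
Index 5 → Saturday

Saturday


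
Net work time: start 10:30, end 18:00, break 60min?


6h 30m (390 minutes)

Total time = (18×60+0) - (10×60+30)
= 1080 - 630 = 450 min
Minus break: 450 - 60 = 390 min
= 6h 30m


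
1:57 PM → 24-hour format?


13:57

Input: 1:57 PM
PM: 1 + 12 = 13


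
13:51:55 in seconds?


49915 seconds

Hours: 13 × 3600 = 46800
Minutes: 51 × 60 = 3060
Seconds: 55
Total = 46800 + 3060 + 55 = 49915
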